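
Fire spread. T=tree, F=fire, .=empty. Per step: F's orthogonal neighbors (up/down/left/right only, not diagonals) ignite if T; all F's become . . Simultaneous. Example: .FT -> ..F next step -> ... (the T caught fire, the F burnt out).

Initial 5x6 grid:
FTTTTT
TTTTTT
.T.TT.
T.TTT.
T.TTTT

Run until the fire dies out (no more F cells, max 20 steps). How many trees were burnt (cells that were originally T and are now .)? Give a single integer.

Answer: 21

Derivation:
Step 1: +2 fires, +1 burnt (F count now 2)
Step 2: +2 fires, +2 burnt (F count now 2)
Step 3: +3 fires, +2 burnt (F count now 3)
Step 4: +2 fires, +3 burnt (F count now 2)
Step 5: +3 fires, +2 burnt (F count now 3)
Step 6: +3 fires, +3 burnt (F count now 3)
Step 7: +3 fires, +3 burnt (F count now 3)
Step 8: +2 fires, +3 burnt (F count now 2)
Step 9: +1 fires, +2 burnt (F count now 1)
Step 10: +0 fires, +1 burnt (F count now 0)
Fire out after step 10
Initially T: 23, now '.': 28
Total burnt (originally-T cells now '.'): 21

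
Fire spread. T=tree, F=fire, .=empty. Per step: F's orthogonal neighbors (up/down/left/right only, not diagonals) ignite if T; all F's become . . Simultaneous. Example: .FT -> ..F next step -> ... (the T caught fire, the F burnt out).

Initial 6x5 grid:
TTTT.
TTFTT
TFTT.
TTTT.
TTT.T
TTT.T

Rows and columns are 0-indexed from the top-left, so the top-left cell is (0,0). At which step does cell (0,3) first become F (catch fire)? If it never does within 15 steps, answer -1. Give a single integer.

Step 1: cell (0,3)='T' (+6 fires, +2 burnt)
Step 2: cell (0,3)='F' (+8 fires, +6 burnt)
  -> target ignites at step 2
Step 3: cell (0,3)='.' (+5 fires, +8 burnt)
Step 4: cell (0,3)='.' (+2 fires, +5 burnt)
Step 5: cell (0,3)='.' (+0 fires, +2 burnt)
  fire out at step 5

2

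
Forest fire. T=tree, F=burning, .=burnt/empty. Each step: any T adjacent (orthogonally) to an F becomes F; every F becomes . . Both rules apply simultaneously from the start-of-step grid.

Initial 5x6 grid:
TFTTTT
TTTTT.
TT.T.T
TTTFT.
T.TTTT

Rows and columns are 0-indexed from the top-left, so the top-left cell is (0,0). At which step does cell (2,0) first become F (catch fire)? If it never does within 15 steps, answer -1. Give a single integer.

Step 1: cell (2,0)='T' (+7 fires, +2 burnt)
Step 2: cell (2,0)='T' (+8 fires, +7 burnt)
Step 3: cell (2,0)='F' (+5 fires, +8 burnt)
  -> target ignites at step 3
Step 4: cell (2,0)='.' (+2 fires, +5 burnt)
Step 5: cell (2,0)='.' (+0 fires, +2 burnt)
  fire out at step 5

3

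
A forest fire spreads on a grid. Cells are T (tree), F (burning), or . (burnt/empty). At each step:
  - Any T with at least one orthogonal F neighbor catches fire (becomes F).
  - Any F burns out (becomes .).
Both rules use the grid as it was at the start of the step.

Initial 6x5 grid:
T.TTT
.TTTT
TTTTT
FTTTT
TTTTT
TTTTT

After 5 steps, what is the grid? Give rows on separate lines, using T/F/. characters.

Step 1: 3 trees catch fire, 1 burn out
  T.TTT
  .TTTT
  FTTTT
  .FTTT
  FTTTT
  TTTTT
Step 2: 4 trees catch fire, 3 burn out
  T.TTT
  .TTTT
  .FTTT
  ..FTT
  .FTTT
  FTTTT
Step 3: 5 trees catch fire, 4 burn out
  T.TTT
  .FTTT
  ..FTT
  ...FT
  ..FTT
  .FTTT
Step 4: 5 trees catch fire, 5 burn out
  T.TTT
  ..FTT
  ...FT
  ....F
  ...FT
  ..FTT
Step 5: 5 trees catch fire, 5 burn out
  T.FTT
  ...FT
  ....F
  .....
  ....F
  ...FT

T.FTT
...FT
....F
.....
....F
...FT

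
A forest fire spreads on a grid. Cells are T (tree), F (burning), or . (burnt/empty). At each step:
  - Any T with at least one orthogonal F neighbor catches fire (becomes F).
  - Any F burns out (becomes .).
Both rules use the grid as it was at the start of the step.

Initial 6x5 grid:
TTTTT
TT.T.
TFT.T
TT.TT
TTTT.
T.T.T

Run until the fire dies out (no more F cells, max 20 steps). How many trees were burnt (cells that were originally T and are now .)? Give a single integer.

Step 1: +4 fires, +1 burnt (F count now 4)
Step 2: +4 fires, +4 burnt (F count now 4)
Step 3: +4 fires, +4 burnt (F count now 4)
Step 4: +4 fires, +4 burnt (F count now 4)
Step 5: +3 fires, +4 burnt (F count now 3)
Step 6: +1 fires, +3 burnt (F count now 1)
Step 7: +1 fires, +1 burnt (F count now 1)
Step 8: +0 fires, +1 burnt (F count now 0)
Fire out after step 8
Initially T: 22, now '.': 29
Total burnt (originally-T cells now '.'): 21

Answer: 21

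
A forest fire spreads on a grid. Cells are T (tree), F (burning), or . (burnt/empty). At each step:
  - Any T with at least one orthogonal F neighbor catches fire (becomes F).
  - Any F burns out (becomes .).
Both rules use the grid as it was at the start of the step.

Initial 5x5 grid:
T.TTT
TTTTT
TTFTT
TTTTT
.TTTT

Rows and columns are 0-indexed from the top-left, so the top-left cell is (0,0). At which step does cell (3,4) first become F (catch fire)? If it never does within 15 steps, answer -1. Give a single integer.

Step 1: cell (3,4)='T' (+4 fires, +1 burnt)
Step 2: cell (3,4)='T' (+8 fires, +4 burnt)
Step 3: cell (3,4)='F' (+7 fires, +8 burnt)
  -> target ignites at step 3
Step 4: cell (3,4)='.' (+3 fires, +7 burnt)
Step 5: cell (3,4)='.' (+0 fires, +3 burnt)
  fire out at step 5

3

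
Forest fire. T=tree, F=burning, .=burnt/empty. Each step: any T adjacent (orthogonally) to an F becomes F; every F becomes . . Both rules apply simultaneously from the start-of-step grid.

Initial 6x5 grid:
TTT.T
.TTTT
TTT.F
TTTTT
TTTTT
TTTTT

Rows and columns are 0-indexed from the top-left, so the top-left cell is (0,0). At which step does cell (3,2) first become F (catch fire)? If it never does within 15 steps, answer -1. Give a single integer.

Step 1: cell (3,2)='T' (+2 fires, +1 burnt)
Step 2: cell (3,2)='T' (+4 fires, +2 burnt)
Step 3: cell (3,2)='F' (+4 fires, +4 burnt)
  -> target ignites at step 3
Step 4: cell (3,2)='.' (+6 fires, +4 burnt)
Step 5: cell (3,2)='.' (+5 fires, +6 burnt)
Step 6: cell (3,2)='.' (+4 fires, +5 burnt)
Step 7: cell (3,2)='.' (+1 fires, +4 burnt)
Step 8: cell (3,2)='.' (+0 fires, +1 burnt)
  fire out at step 8

3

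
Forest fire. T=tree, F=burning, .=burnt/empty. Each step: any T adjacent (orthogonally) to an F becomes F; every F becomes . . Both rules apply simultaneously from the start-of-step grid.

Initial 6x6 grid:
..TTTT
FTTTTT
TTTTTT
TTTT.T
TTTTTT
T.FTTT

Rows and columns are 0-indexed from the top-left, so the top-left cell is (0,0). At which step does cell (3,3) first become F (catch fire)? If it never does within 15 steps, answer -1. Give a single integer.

Step 1: cell (3,3)='T' (+4 fires, +2 burnt)
Step 2: cell (3,3)='T' (+7 fires, +4 burnt)
Step 3: cell (3,3)='F' (+8 fires, +7 burnt)
  -> target ignites at step 3
Step 4: cell (3,3)='.' (+5 fires, +8 burnt)
Step 5: cell (3,3)='.' (+4 fires, +5 burnt)
Step 6: cell (3,3)='.' (+2 fires, +4 burnt)
Step 7: cell (3,3)='.' (+0 fires, +2 burnt)
  fire out at step 7

3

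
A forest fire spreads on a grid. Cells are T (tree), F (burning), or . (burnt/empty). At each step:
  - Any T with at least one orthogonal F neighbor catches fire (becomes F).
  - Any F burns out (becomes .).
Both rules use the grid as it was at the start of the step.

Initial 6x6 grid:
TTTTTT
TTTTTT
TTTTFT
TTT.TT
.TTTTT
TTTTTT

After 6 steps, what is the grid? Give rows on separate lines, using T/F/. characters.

Step 1: 4 trees catch fire, 1 burn out
  TTTTTT
  TTTTFT
  TTTF.F
  TTT.FT
  .TTTTT
  TTTTTT
Step 2: 6 trees catch fire, 4 burn out
  TTTTFT
  TTTF.F
  TTF...
  TTT..F
  .TTTFT
  TTTTTT
Step 3: 8 trees catch fire, 6 burn out
  TTTF.F
  TTF...
  TF....
  TTF...
  .TTF.F
  TTTTFT
Step 4: 7 trees catch fire, 8 burn out
  TTF...
  TF....
  F.....
  TF....
  .TF...
  TTTF.F
Step 5: 5 trees catch fire, 7 burn out
  TF....
  F.....
  ......
  F.....
  .F....
  TTF...
Step 6: 2 trees catch fire, 5 burn out
  F.....
  ......
  ......
  ......
  ......
  TF....

F.....
......
......
......
......
TF....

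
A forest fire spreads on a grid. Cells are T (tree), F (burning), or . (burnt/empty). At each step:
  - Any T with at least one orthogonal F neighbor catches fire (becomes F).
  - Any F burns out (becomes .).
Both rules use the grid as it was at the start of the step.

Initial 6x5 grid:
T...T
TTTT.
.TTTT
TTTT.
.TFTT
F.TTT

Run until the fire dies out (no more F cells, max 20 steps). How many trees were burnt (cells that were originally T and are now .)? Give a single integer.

Step 1: +4 fires, +2 burnt (F count now 4)
Step 2: +5 fires, +4 burnt (F count now 5)
Step 3: +5 fires, +5 burnt (F count now 5)
Step 4: +3 fires, +5 burnt (F count now 3)
Step 5: +1 fires, +3 burnt (F count now 1)
Step 6: +1 fires, +1 burnt (F count now 1)
Step 7: +0 fires, +1 burnt (F count now 0)
Fire out after step 7
Initially T: 20, now '.': 29
Total burnt (originally-T cells now '.'): 19

Answer: 19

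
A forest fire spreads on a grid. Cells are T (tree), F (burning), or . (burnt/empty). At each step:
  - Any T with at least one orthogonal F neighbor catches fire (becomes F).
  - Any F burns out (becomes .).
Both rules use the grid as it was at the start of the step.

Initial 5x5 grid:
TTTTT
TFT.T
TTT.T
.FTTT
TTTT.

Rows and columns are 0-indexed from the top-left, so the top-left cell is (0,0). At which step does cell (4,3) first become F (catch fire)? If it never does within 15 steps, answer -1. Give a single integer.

Step 1: cell (4,3)='T' (+6 fires, +2 burnt)
Step 2: cell (4,3)='T' (+7 fires, +6 burnt)
Step 3: cell (4,3)='F' (+3 fires, +7 burnt)
  -> target ignites at step 3
Step 4: cell (4,3)='.' (+2 fires, +3 burnt)
Step 5: cell (4,3)='.' (+1 fires, +2 burnt)
Step 6: cell (4,3)='.' (+0 fires, +1 burnt)
  fire out at step 6

3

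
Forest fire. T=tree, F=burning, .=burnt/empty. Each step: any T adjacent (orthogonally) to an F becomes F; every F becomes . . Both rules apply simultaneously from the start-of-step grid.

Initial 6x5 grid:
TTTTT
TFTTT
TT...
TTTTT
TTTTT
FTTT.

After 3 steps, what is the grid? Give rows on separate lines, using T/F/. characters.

Step 1: 6 trees catch fire, 2 burn out
  TFTTT
  F.FTT
  TF...
  TTTTT
  FTTTT
  .FTT.
Step 2: 8 trees catch fire, 6 burn out
  F.FTT
  ...FT
  F....
  FFTTT
  .FTTT
  ..FT.
Step 3: 5 trees catch fire, 8 burn out
  ...FT
  ....F
  .....
  ..FTT
  ..FTT
  ...F.

...FT
....F
.....
..FTT
..FTT
...F.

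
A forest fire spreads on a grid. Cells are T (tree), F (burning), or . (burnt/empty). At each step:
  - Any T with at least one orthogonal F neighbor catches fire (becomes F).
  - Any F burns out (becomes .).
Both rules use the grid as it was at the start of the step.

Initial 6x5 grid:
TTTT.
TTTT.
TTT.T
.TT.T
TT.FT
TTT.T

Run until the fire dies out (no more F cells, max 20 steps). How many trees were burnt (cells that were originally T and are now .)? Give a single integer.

Step 1: +1 fires, +1 burnt (F count now 1)
Step 2: +2 fires, +1 burnt (F count now 2)
Step 3: +1 fires, +2 burnt (F count now 1)
Step 4: +0 fires, +1 burnt (F count now 0)
Fire out after step 4
Initially T: 22, now '.': 12
Total burnt (originally-T cells now '.'): 4

Answer: 4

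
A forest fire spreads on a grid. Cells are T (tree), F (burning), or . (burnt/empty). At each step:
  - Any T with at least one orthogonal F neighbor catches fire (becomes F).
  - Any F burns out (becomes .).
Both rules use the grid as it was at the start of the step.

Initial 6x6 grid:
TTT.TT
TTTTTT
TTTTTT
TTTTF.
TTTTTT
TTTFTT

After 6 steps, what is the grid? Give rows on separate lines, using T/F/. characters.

Step 1: 6 trees catch fire, 2 burn out
  TTT.TT
  TTTTTT
  TTTTFT
  TTTF..
  TTTFFT
  TTF.FT
Step 2: 8 trees catch fire, 6 burn out
  TTT.TT
  TTTTFT
  TTTF.F
  TTF...
  TTF..F
  TF...F
Step 3: 7 trees catch fire, 8 burn out
  TTT.FT
  TTTF.F
  TTF...
  TF....
  TF....
  F.....
Step 4: 5 trees catch fire, 7 burn out
  TTT..F
  TTF...
  TF....
  F.....
  F.....
  ......
Step 5: 3 trees catch fire, 5 burn out
  TTF...
  TF....
  F.....
  ......
  ......
  ......
Step 6: 2 trees catch fire, 3 burn out
  TF....
  F.....
  ......
  ......
  ......
  ......

TF....
F.....
......
......
......
......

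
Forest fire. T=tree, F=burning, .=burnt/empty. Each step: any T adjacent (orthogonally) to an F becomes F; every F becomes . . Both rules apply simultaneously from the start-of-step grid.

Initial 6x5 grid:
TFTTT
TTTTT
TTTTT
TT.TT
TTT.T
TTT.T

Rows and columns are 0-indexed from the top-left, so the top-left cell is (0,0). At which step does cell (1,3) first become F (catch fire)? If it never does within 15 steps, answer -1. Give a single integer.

Step 1: cell (1,3)='T' (+3 fires, +1 burnt)
Step 2: cell (1,3)='T' (+4 fires, +3 burnt)
Step 3: cell (1,3)='F' (+5 fires, +4 burnt)
  -> target ignites at step 3
Step 4: cell (1,3)='.' (+4 fires, +5 burnt)
Step 5: cell (1,3)='.' (+5 fires, +4 burnt)
Step 6: cell (1,3)='.' (+3 fires, +5 burnt)
Step 7: cell (1,3)='.' (+1 fires, +3 burnt)
Step 8: cell (1,3)='.' (+1 fires, +1 burnt)
Step 9: cell (1,3)='.' (+0 fires, +1 burnt)
  fire out at step 9

3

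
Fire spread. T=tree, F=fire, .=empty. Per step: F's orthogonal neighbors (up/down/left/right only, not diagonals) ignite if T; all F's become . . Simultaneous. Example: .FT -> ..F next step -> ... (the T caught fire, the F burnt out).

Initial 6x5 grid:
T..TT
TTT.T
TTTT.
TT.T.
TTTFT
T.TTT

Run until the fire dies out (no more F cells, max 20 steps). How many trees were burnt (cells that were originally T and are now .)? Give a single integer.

Step 1: +4 fires, +1 burnt (F count now 4)
Step 2: +4 fires, +4 burnt (F count now 4)
Step 3: +3 fires, +4 burnt (F count now 3)
Step 4: +4 fires, +3 burnt (F count now 4)
Step 5: +2 fires, +4 burnt (F count now 2)
Step 6: +1 fires, +2 burnt (F count now 1)
Step 7: +1 fires, +1 burnt (F count now 1)
Step 8: +0 fires, +1 burnt (F count now 0)
Fire out after step 8
Initially T: 22, now '.': 27
Total burnt (originally-T cells now '.'): 19

Answer: 19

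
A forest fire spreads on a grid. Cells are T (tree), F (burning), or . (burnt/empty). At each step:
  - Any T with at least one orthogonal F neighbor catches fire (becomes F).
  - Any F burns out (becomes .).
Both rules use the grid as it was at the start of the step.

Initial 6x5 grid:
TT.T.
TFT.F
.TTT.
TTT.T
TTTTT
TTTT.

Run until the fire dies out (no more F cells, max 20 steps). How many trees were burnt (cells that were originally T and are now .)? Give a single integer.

Step 1: +4 fires, +2 burnt (F count now 4)
Step 2: +3 fires, +4 burnt (F count now 3)
Step 3: +4 fires, +3 burnt (F count now 4)
Step 4: +3 fires, +4 burnt (F count now 3)
Step 5: +3 fires, +3 burnt (F count now 3)
Step 6: +2 fires, +3 burnt (F count now 2)
Step 7: +1 fires, +2 burnt (F count now 1)
Step 8: +0 fires, +1 burnt (F count now 0)
Fire out after step 8
Initially T: 21, now '.': 29
Total burnt (originally-T cells now '.'): 20

Answer: 20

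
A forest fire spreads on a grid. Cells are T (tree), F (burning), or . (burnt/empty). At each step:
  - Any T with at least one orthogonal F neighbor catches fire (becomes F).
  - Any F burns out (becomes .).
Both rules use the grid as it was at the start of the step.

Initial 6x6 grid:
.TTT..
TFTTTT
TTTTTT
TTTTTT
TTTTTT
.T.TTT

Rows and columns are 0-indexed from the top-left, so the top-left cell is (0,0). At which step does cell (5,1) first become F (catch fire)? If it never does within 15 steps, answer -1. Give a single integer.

Step 1: cell (5,1)='T' (+4 fires, +1 burnt)
Step 2: cell (5,1)='T' (+5 fires, +4 burnt)
Step 3: cell (5,1)='T' (+6 fires, +5 burnt)
Step 4: cell (5,1)='F' (+6 fires, +6 burnt)
  -> target ignites at step 4
Step 5: cell (5,1)='.' (+3 fires, +6 burnt)
Step 6: cell (5,1)='.' (+3 fires, +3 burnt)
Step 7: cell (5,1)='.' (+2 fires, +3 burnt)
Step 8: cell (5,1)='.' (+1 fires, +2 burnt)
Step 9: cell (5,1)='.' (+0 fires, +1 burnt)
  fire out at step 9

4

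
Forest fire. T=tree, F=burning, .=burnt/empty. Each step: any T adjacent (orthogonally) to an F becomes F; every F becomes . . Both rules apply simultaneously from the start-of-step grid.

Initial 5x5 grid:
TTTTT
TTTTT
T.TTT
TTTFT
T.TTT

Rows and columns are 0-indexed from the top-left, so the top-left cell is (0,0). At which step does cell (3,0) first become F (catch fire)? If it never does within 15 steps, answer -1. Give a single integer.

Step 1: cell (3,0)='T' (+4 fires, +1 burnt)
Step 2: cell (3,0)='T' (+6 fires, +4 burnt)
Step 3: cell (3,0)='F' (+4 fires, +6 burnt)
  -> target ignites at step 3
Step 4: cell (3,0)='.' (+5 fires, +4 burnt)
Step 5: cell (3,0)='.' (+2 fires, +5 burnt)
Step 6: cell (3,0)='.' (+1 fires, +2 burnt)
Step 7: cell (3,0)='.' (+0 fires, +1 burnt)
  fire out at step 7

3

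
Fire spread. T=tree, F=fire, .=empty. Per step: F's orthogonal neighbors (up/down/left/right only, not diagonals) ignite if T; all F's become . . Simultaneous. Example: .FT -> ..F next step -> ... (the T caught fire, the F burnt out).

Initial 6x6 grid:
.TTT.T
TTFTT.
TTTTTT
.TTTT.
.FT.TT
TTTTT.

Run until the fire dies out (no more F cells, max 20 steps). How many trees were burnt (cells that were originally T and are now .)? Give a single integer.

Step 1: +7 fires, +2 burnt (F count now 7)
Step 2: +9 fires, +7 burnt (F count now 9)
Step 3: +4 fires, +9 burnt (F count now 4)
Step 4: +3 fires, +4 burnt (F count now 3)
Step 5: +1 fires, +3 burnt (F count now 1)
Step 6: +1 fires, +1 burnt (F count now 1)
Step 7: +0 fires, +1 burnt (F count now 0)
Fire out after step 7
Initially T: 26, now '.': 35
Total burnt (originally-T cells now '.'): 25

Answer: 25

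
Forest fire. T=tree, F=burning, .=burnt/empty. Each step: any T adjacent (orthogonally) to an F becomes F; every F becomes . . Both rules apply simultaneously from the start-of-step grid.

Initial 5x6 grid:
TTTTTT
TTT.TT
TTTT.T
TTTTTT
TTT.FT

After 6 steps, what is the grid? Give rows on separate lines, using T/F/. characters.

Step 1: 2 trees catch fire, 1 burn out
  TTTTTT
  TTT.TT
  TTTT.T
  TTTTFT
  TTT..F
Step 2: 2 trees catch fire, 2 burn out
  TTTTTT
  TTT.TT
  TTTT.T
  TTTF.F
  TTT...
Step 3: 3 trees catch fire, 2 burn out
  TTTTTT
  TTT.TT
  TTTF.F
  TTF...
  TTT...
Step 4: 4 trees catch fire, 3 burn out
  TTTTTT
  TTT.TF
  TTF...
  TF....
  TTF...
Step 5: 6 trees catch fire, 4 burn out
  TTTTTF
  TTF.F.
  TF....
  F.....
  TF....
Step 6: 5 trees catch fire, 6 burn out
  TTFTF.
  TF....
  F.....
  ......
  F.....

TTFTF.
TF....
F.....
......
F.....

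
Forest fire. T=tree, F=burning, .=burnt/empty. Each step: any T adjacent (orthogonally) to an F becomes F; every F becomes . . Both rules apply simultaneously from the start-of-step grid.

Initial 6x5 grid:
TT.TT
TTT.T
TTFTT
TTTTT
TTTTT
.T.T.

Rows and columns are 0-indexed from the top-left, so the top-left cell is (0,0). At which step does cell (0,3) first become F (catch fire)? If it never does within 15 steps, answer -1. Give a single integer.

Step 1: cell (0,3)='T' (+4 fires, +1 burnt)
Step 2: cell (0,3)='T' (+6 fires, +4 burnt)
Step 3: cell (0,3)='T' (+7 fires, +6 burnt)
Step 4: cell (0,3)='T' (+6 fires, +7 burnt)
Step 5: cell (0,3)='F' (+1 fires, +6 burnt)
  -> target ignites at step 5
Step 6: cell (0,3)='.' (+0 fires, +1 burnt)
  fire out at step 6

5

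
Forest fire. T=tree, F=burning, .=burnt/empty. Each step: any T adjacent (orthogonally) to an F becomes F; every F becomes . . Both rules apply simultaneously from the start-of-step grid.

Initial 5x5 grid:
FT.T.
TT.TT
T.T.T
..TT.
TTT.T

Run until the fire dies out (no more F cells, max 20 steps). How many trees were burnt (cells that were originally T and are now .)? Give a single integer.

Step 1: +2 fires, +1 burnt (F count now 2)
Step 2: +2 fires, +2 burnt (F count now 2)
Step 3: +0 fires, +2 burnt (F count now 0)
Fire out after step 3
Initially T: 15, now '.': 14
Total burnt (originally-T cells now '.'): 4

Answer: 4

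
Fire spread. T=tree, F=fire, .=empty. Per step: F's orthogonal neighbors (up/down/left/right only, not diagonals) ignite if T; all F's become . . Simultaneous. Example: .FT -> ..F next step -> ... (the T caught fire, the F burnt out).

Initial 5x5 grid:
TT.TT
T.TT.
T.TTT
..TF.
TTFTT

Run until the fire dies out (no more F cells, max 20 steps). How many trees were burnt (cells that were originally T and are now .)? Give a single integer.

Answer: 12

Derivation:
Step 1: +4 fires, +2 burnt (F count now 4)
Step 2: +5 fires, +4 burnt (F count now 5)
Step 3: +2 fires, +5 burnt (F count now 2)
Step 4: +1 fires, +2 burnt (F count now 1)
Step 5: +0 fires, +1 burnt (F count now 0)
Fire out after step 5
Initially T: 16, now '.': 21
Total burnt (originally-T cells now '.'): 12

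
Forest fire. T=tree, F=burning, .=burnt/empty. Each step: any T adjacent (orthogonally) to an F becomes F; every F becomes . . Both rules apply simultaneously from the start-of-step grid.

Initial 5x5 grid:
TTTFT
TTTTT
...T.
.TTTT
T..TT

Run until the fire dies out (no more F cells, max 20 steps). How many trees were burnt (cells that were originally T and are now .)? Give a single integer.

Step 1: +3 fires, +1 burnt (F count now 3)
Step 2: +4 fires, +3 burnt (F count now 4)
Step 3: +3 fires, +4 burnt (F count now 3)
Step 4: +4 fires, +3 burnt (F count now 4)
Step 5: +2 fires, +4 burnt (F count now 2)
Step 6: +0 fires, +2 burnt (F count now 0)
Fire out after step 6
Initially T: 17, now '.': 24
Total burnt (originally-T cells now '.'): 16

Answer: 16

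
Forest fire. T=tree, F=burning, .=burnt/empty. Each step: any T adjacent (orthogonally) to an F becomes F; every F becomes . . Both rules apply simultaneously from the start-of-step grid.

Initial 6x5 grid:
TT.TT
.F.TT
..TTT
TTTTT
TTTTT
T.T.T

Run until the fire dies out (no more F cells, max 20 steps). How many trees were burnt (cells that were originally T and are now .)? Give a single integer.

Answer: 2

Derivation:
Step 1: +1 fires, +1 burnt (F count now 1)
Step 2: +1 fires, +1 burnt (F count now 1)
Step 3: +0 fires, +1 burnt (F count now 0)
Fire out after step 3
Initially T: 22, now '.': 10
Total burnt (originally-T cells now '.'): 2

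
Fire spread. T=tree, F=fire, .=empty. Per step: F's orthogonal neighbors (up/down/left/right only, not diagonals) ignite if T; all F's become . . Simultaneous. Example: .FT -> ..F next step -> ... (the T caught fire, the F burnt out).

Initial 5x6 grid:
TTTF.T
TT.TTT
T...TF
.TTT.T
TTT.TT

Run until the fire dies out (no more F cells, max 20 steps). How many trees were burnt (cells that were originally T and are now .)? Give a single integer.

Answer: 14

Derivation:
Step 1: +5 fires, +2 burnt (F count now 5)
Step 2: +4 fires, +5 burnt (F count now 4)
Step 3: +3 fires, +4 burnt (F count now 3)
Step 4: +1 fires, +3 burnt (F count now 1)
Step 5: +1 fires, +1 burnt (F count now 1)
Step 6: +0 fires, +1 burnt (F count now 0)
Fire out after step 6
Initially T: 20, now '.': 24
Total burnt (originally-T cells now '.'): 14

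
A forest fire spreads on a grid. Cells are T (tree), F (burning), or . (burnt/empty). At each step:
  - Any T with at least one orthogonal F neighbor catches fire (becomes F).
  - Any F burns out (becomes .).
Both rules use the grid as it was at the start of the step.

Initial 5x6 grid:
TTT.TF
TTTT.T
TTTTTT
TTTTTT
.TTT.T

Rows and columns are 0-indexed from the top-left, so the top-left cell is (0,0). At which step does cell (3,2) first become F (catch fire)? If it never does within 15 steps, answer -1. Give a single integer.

Step 1: cell (3,2)='T' (+2 fires, +1 burnt)
Step 2: cell (3,2)='T' (+1 fires, +2 burnt)
Step 3: cell (3,2)='T' (+2 fires, +1 burnt)
Step 4: cell (3,2)='T' (+3 fires, +2 burnt)
Step 5: cell (3,2)='T' (+3 fires, +3 burnt)
Step 6: cell (3,2)='F' (+4 fires, +3 burnt)
  -> target ignites at step 6
Step 7: cell (3,2)='.' (+5 fires, +4 burnt)
Step 8: cell (3,2)='.' (+4 fires, +5 burnt)
Step 9: cell (3,2)='.' (+1 fires, +4 burnt)
Step 10: cell (3,2)='.' (+0 fires, +1 burnt)
  fire out at step 10

6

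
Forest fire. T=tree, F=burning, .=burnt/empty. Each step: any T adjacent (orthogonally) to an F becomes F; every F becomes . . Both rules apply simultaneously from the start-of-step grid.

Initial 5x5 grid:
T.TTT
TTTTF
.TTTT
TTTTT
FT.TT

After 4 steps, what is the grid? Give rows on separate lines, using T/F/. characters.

Step 1: 5 trees catch fire, 2 burn out
  T.TTF
  TTTF.
  .TTTF
  FTTTT
  .F.TT
Step 2: 5 trees catch fire, 5 burn out
  T.TF.
  TTF..
  .TTF.
  .FTTF
  ...TT
Step 3: 7 trees catch fire, 5 burn out
  T.F..
  TF...
  .FF..
  ..FF.
  ...TF
Step 4: 2 trees catch fire, 7 burn out
  T....
  F....
  .....
  .....
  ...F.

T....
F....
.....
.....
...F.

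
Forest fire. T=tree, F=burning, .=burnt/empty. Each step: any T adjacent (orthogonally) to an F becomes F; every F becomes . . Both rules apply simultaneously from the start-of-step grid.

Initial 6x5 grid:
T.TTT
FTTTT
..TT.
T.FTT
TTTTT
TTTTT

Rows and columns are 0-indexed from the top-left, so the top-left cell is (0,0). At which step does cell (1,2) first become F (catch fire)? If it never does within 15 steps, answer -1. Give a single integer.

Step 1: cell (1,2)='T' (+5 fires, +2 burnt)
Step 2: cell (1,2)='F' (+6 fires, +5 burnt)
  -> target ignites at step 2
Step 3: cell (1,2)='.' (+6 fires, +6 burnt)
Step 4: cell (1,2)='.' (+5 fires, +6 burnt)
Step 5: cell (1,2)='.' (+1 fires, +5 burnt)
Step 6: cell (1,2)='.' (+0 fires, +1 burnt)
  fire out at step 6

2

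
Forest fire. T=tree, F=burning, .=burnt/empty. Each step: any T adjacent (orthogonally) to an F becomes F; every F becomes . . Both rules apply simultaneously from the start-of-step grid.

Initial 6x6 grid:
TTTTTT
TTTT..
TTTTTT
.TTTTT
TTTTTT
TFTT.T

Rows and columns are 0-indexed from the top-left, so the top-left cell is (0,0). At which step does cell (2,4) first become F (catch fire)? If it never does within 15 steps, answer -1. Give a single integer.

Step 1: cell (2,4)='T' (+3 fires, +1 burnt)
Step 2: cell (2,4)='T' (+4 fires, +3 burnt)
Step 3: cell (2,4)='T' (+3 fires, +4 burnt)
Step 4: cell (2,4)='T' (+5 fires, +3 burnt)
Step 5: cell (2,4)='T' (+6 fires, +5 burnt)
Step 6: cell (2,4)='F' (+6 fires, +6 burnt)
  -> target ignites at step 6
Step 7: cell (2,4)='.' (+2 fires, +6 burnt)
Step 8: cell (2,4)='.' (+1 fires, +2 burnt)
Step 9: cell (2,4)='.' (+1 fires, +1 burnt)
Step 10: cell (2,4)='.' (+0 fires, +1 burnt)
  fire out at step 10

6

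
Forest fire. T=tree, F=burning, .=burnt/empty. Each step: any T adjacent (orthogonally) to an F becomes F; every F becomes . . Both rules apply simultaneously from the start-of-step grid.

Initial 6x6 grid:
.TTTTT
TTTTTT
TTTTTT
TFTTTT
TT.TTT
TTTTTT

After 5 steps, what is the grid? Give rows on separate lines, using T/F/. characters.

Step 1: 4 trees catch fire, 1 burn out
  .TTTTT
  TTTTTT
  TFTTTT
  F.FTTT
  TF.TTT
  TTTTTT
Step 2: 6 trees catch fire, 4 burn out
  .TTTTT
  TFTTTT
  F.FTTT
  ...FTT
  F..TTT
  TFTTTT
Step 3: 8 trees catch fire, 6 burn out
  .FTTTT
  F.FTTT
  ...FTT
  ....FT
  ...FTT
  F.FTTT
Step 4: 6 trees catch fire, 8 burn out
  ..FTTT
  ...FTT
  ....FT
  .....F
  ....FT
  ...FTT
Step 5: 5 trees catch fire, 6 burn out
  ...FTT
  ....FT
  .....F
  ......
  .....F
  ....FT

...FTT
....FT
.....F
......
.....F
....FT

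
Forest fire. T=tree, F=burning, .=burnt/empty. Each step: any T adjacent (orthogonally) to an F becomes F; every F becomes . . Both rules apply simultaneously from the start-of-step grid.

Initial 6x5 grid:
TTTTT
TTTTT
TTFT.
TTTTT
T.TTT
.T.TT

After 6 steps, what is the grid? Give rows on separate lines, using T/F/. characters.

Step 1: 4 trees catch fire, 1 burn out
  TTTTT
  TTFTT
  TF.F.
  TTFTT
  T.TTT
  .T.TT
Step 2: 7 trees catch fire, 4 burn out
  TTFTT
  TF.FT
  F....
  TF.FT
  T.FTT
  .T.TT
Step 3: 7 trees catch fire, 7 burn out
  TF.FT
  F...F
  .....
  F...F
  T..FT
  .T.TT
Step 4: 5 trees catch fire, 7 burn out
  F...F
  .....
  .....
  .....
  F...F
  .T.FT
Step 5: 1 trees catch fire, 5 burn out
  .....
  .....
  .....
  .....
  .....
  .T..F
Step 6: 0 trees catch fire, 1 burn out
  .....
  .....
  .....
  .....
  .....
  .T...

.....
.....
.....
.....
.....
.T...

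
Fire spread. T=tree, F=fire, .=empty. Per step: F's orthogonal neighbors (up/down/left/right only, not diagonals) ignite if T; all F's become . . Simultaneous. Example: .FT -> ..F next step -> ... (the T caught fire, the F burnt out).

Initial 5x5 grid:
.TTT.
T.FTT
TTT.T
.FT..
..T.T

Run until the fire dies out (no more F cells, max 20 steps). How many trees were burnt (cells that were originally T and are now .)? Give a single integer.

Step 1: +5 fires, +2 burnt (F count now 5)
Step 2: +5 fires, +5 burnt (F count now 5)
Step 3: +2 fires, +5 burnt (F count now 2)
Step 4: +0 fires, +2 burnt (F count now 0)
Fire out after step 4
Initially T: 13, now '.': 24
Total burnt (originally-T cells now '.'): 12

Answer: 12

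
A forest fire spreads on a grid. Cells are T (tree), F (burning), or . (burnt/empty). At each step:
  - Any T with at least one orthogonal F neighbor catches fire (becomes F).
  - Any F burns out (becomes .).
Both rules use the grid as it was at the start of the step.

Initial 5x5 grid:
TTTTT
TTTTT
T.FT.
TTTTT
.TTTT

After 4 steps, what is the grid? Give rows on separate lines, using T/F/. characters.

Step 1: 3 trees catch fire, 1 burn out
  TTTTT
  TTFTT
  T..F.
  TTFTT
  .TTTT
Step 2: 6 trees catch fire, 3 burn out
  TTFTT
  TF.FT
  T....
  TF.FT
  .TFTT
Step 3: 8 trees catch fire, 6 burn out
  TF.FT
  F...F
  T....
  F...F
  .F.FT
Step 4: 4 trees catch fire, 8 burn out
  F...F
  .....
  F....
  .....
  ....F

F...F
.....
F....
.....
....F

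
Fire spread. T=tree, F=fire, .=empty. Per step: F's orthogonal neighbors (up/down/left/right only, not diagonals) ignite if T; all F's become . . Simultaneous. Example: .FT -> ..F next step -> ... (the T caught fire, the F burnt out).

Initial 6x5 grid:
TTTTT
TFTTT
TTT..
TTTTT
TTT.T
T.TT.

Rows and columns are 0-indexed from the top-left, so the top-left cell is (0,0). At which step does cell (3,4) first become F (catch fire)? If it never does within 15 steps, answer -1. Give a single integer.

Step 1: cell (3,4)='T' (+4 fires, +1 burnt)
Step 2: cell (3,4)='T' (+6 fires, +4 burnt)
Step 3: cell (3,4)='T' (+5 fires, +6 burnt)
Step 4: cell (3,4)='T' (+4 fires, +5 burnt)
Step 5: cell (3,4)='F' (+3 fires, +4 burnt)
  -> target ignites at step 5
Step 6: cell (3,4)='.' (+2 fires, +3 burnt)
Step 7: cell (3,4)='.' (+0 fires, +2 burnt)
  fire out at step 7

5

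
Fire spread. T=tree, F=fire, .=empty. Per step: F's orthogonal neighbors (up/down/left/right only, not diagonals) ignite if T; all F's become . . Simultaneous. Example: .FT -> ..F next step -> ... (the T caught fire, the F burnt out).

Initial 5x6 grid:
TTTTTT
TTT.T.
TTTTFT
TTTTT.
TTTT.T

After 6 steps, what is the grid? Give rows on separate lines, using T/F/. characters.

Step 1: 4 trees catch fire, 1 burn out
  TTTTTT
  TTT.F.
  TTTF.F
  TTTTF.
  TTTT.T
Step 2: 3 trees catch fire, 4 burn out
  TTTTFT
  TTT...
  TTF...
  TTTF..
  TTTT.T
Step 3: 6 trees catch fire, 3 burn out
  TTTF.F
  TTF...
  TF....
  TTF...
  TTTF.T
Step 4: 5 trees catch fire, 6 burn out
  TTF...
  TF....
  F.....
  TF....
  TTF..T
Step 5: 4 trees catch fire, 5 burn out
  TF....
  F.....
  ......
  F.....
  TF...T
Step 6: 2 trees catch fire, 4 burn out
  F.....
  ......
  ......
  ......
  F....T

F.....
......
......
......
F....T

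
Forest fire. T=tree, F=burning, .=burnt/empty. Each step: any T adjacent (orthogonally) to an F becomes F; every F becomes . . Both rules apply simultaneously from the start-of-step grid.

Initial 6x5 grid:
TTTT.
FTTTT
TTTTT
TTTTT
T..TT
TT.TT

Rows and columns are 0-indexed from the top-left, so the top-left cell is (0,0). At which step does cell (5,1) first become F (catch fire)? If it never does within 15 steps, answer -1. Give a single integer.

Step 1: cell (5,1)='T' (+3 fires, +1 burnt)
Step 2: cell (5,1)='T' (+4 fires, +3 burnt)
Step 3: cell (5,1)='T' (+5 fires, +4 burnt)
Step 4: cell (5,1)='T' (+5 fires, +5 burnt)
Step 5: cell (5,1)='F' (+3 fires, +5 burnt)
  -> target ignites at step 5
Step 6: cell (5,1)='.' (+2 fires, +3 burnt)
Step 7: cell (5,1)='.' (+2 fires, +2 burnt)
Step 8: cell (5,1)='.' (+1 fires, +2 burnt)
Step 9: cell (5,1)='.' (+0 fires, +1 burnt)
  fire out at step 9

5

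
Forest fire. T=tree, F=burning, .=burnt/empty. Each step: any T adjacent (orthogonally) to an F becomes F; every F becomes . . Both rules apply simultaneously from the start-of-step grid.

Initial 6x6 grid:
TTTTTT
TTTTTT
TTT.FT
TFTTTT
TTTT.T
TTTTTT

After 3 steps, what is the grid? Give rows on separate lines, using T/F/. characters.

Step 1: 7 trees catch fire, 2 burn out
  TTTTTT
  TTTTFT
  TFT..F
  F.FTFT
  TFTT.T
  TTTTTT
Step 2: 11 trees catch fire, 7 burn out
  TTTTFT
  TFTF.F
  F.F...
  ...F.F
  F.FT.T
  TFTTTT
Step 3: 9 trees catch fire, 11 burn out
  TFTF.F
  F.F...
  ......
  ......
  ...F.F
  F.FTTT

TFTF.F
F.F...
......
......
...F.F
F.FTTT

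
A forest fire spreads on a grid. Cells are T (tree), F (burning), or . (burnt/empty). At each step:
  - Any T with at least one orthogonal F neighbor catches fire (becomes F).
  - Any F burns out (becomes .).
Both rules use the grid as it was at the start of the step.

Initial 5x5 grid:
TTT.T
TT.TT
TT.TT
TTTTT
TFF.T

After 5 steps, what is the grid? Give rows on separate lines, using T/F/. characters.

Step 1: 3 trees catch fire, 2 burn out
  TTT.T
  TT.TT
  TT.TT
  TFFTT
  F...T
Step 2: 3 trees catch fire, 3 burn out
  TTT.T
  TT.TT
  TF.TT
  F..FT
  ....T
Step 3: 4 trees catch fire, 3 burn out
  TTT.T
  TF.TT
  F..FT
  ....F
  ....T
Step 4: 5 trees catch fire, 4 burn out
  TFT.T
  F..FT
  ....F
  .....
  ....F
Step 5: 3 trees catch fire, 5 burn out
  F.F.T
  ....F
  .....
  .....
  .....

F.F.T
....F
.....
.....
.....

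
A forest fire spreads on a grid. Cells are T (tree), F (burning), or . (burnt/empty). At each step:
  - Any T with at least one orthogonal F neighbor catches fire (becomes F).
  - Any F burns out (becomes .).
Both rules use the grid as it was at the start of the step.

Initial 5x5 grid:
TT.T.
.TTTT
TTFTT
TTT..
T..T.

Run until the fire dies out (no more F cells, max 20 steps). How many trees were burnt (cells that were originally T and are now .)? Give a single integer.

Step 1: +4 fires, +1 burnt (F count now 4)
Step 2: +5 fires, +4 burnt (F count now 5)
Step 3: +4 fires, +5 burnt (F count now 4)
Step 4: +2 fires, +4 burnt (F count now 2)
Step 5: +0 fires, +2 burnt (F count now 0)
Fire out after step 5
Initially T: 16, now '.': 24
Total burnt (originally-T cells now '.'): 15

Answer: 15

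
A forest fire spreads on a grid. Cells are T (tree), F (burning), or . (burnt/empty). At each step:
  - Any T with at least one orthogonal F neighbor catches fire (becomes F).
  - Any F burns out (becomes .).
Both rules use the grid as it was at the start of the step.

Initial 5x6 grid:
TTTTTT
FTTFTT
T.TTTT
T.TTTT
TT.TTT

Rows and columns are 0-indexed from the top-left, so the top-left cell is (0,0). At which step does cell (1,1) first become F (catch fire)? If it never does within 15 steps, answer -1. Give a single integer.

Step 1: cell (1,1)='F' (+7 fires, +2 burnt)
  -> target ignites at step 1
Step 2: cell (1,1)='.' (+8 fires, +7 burnt)
Step 3: cell (1,1)='.' (+6 fires, +8 burnt)
Step 4: cell (1,1)='.' (+3 fires, +6 burnt)
Step 5: cell (1,1)='.' (+1 fires, +3 burnt)
Step 6: cell (1,1)='.' (+0 fires, +1 burnt)
  fire out at step 6

1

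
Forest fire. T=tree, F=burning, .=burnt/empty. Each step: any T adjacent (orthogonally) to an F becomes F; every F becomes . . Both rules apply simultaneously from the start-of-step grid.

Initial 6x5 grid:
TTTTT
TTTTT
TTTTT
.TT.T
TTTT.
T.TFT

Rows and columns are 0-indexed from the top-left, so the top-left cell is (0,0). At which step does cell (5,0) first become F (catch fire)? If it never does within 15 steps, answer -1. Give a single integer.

Step 1: cell (5,0)='T' (+3 fires, +1 burnt)
Step 2: cell (5,0)='T' (+1 fires, +3 burnt)
Step 3: cell (5,0)='T' (+2 fires, +1 burnt)
Step 4: cell (5,0)='T' (+3 fires, +2 burnt)
Step 5: cell (5,0)='F' (+4 fires, +3 burnt)
  -> target ignites at step 5
Step 6: cell (5,0)='.' (+5 fires, +4 burnt)
Step 7: cell (5,0)='.' (+5 fires, +5 burnt)
Step 8: cell (5,0)='.' (+2 fires, +5 burnt)
Step 9: cell (5,0)='.' (+0 fires, +2 burnt)
  fire out at step 9

5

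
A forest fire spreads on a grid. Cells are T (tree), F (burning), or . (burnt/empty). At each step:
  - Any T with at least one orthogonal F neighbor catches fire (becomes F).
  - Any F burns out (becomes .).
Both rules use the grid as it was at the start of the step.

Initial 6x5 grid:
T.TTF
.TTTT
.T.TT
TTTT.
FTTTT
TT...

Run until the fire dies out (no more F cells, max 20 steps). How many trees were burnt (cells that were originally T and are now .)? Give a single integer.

Answer: 19

Derivation:
Step 1: +5 fires, +2 burnt (F count now 5)
Step 2: +6 fires, +5 burnt (F count now 6)
Step 3: +5 fires, +6 burnt (F count now 5)
Step 4: +3 fires, +5 burnt (F count now 3)
Step 5: +0 fires, +3 burnt (F count now 0)
Fire out after step 5
Initially T: 20, now '.': 29
Total burnt (originally-T cells now '.'): 19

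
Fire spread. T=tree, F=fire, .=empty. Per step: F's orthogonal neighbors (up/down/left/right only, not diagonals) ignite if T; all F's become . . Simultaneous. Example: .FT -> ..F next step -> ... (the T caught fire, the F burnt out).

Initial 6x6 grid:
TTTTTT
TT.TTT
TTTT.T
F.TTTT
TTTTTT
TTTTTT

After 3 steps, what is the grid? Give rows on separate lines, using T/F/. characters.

Step 1: 2 trees catch fire, 1 burn out
  TTTTTT
  TT.TTT
  FTTT.T
  ..TTTT
  FTTTTT
  TTTTTT
Step 2: 4 trees catch fire, 2 burn out
  TTTTTT
  FT.TTT
  .FTT.T
  ..TTTT
  .FTTTT
  FTTTTT
Step 3: 5 trees catch fire, 4 burn out
  FTTTTT
  .F.TTT
  ..FT.T
  ..TTTT
  ..FTTT
  .FTTTT

FTTTTT
.F.TTT
..FT.T
..TTTT
..FTTT
.FTTTT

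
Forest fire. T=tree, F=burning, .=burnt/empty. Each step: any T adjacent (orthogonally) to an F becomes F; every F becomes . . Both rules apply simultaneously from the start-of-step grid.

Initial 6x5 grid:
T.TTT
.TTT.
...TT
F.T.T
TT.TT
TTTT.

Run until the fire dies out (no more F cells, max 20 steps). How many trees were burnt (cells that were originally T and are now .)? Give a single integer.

Answer: 17

Derivation:
Step 1: +1 fires, +1 burnt (F count now 1)
Step 2: +2 fires, +1 burnt (F count now 2)
Step 3: +1 fires, +2 burnt (F count now 1)
Step 4: +1 fires, +1 burnt (F count now 1)
Step 5: +1 fires, +1 burnt (F count now 1)
Step 6: +1 fires, +1 burnt (F count now 1)
Step 7: +1 fires, +1 burnt (F count now 1)
Step 8: +1 fires, +1 burnt (F count now 1)
Step 9: +1 fires, +1 burnt (F count now 1)
Step 10: +1 fires, +1 burnt (F count now 1)
Step 11: +1 fires, +1 burnt (F count now 1)
Step 12: +2 fires, +1 burnt (F count now 2)
Step 13: +3 fires, +2 burnt (F count now 3)
Step 14: +0 fires, +3 burnt (F count now 0)
Fire out after step 14
Initially T: 19, now '.': 28
Total burnt (originally-T cells now '.'): 17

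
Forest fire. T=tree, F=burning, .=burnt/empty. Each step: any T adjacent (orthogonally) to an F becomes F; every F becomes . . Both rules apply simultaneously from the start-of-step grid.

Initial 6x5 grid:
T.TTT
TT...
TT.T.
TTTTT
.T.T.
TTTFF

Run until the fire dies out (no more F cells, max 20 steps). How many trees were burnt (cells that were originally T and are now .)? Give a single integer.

Step 1: +2 fires, +2 burnt (F count now 2)
Step 2: +2 fires, +2 burnt (F count now 2)
Step 3: +5 fires, +2 burnt (F count now 5)
Step 4: +1 fires, +5 burnt (F count now 1)
Step 5: +2 fires, +1 burnt (F count now 2)
Step 6: +2 fires, +2 burnt (F count now 2)
Step 7: +1 fires, +2 burnt (F count now 1)
Step 8: +1 fires, +1 burnt (F count now 1)
Step 9: +0 fires, +1 burnt (F count now 0)
Fire out after step 9
Initially T: 19, now '.': 27
Total burnt (originally-T cells now '.'): 16

Answer: 16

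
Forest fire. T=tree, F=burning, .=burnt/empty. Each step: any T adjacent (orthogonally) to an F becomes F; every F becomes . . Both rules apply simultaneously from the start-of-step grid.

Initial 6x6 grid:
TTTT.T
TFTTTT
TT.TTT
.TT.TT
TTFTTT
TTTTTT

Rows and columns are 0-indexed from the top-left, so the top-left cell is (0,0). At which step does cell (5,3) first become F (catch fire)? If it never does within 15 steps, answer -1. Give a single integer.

Step 1: cell (5,3)='T' (+8 fires, +2 burnt)
Step 2: cell (5,3)='F' (+9 fires, +8 burnt)
  -> target ignites at step 2
Step 3: cell (5,3)='.' (+7 fires, +9 burnt)
Step 4: cell (5,3)='.' (+4 fires, +7 burnt)
Step 5: cell (5,3)='.' (+2 fires, +4 burnt)
Step 6: cell (5,3)='.' (+0 fires, +2 burnt)
  fire out at step 6

2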